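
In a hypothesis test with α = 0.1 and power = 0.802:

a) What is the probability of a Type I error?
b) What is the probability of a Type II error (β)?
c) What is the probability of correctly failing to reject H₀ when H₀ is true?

Answer: a) 0.1, b) 0.198, c) 0.9

Derivation:
a) Type I error probability = α = 0.1
b) Power = P(reject H₀ | H₁ true) = 1 - β = 0.802, so Type II error probability = β = 1 - Power = 0.198
c) P(fail to reject H₀ | H₀ true) = 1 - α = 0.9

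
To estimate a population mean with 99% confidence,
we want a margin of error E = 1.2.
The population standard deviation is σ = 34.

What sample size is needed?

z_0.005 = 2.576
n = (z×σ/E)² = (2.576×34/1.2)²
n = 5327.0535
Round up: n = 5328

Answer: n = 5328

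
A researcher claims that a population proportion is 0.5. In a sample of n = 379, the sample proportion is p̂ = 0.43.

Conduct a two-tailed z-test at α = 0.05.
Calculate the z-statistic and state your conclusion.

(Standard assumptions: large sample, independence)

Answer: z = -2.7255, reject H₀

Derivation:
H₀: p = 0.5, H₁: p ≠ 0.5
Standard error: SE = √(p₀(1-p₀)/n) = √(0.5×0.5/379) = 0.025683
z-statistic: z = (p̂ - p₀)/SE = (0.43 - 0.5)/0.025683 = -2.7255
Critical value: z_0.025 = ±1.960
p-value = 0.0064
Decision: reject H₀ at α = 0.05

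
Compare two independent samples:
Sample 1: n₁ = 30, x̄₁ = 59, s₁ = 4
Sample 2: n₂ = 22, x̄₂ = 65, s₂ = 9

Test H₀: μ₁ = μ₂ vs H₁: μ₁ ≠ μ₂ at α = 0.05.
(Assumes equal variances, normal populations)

Pooled variance: s²_p = [29×4² + 21×9²]/(50) = 43.3000
s_p = 6.5803
SE = s_p×√(1/n₁ + 1/n₂) = 6.5803×√(1/30 + 1/22) = 1.8470
t = (x̄₁ - x̄₂)/SE = (59 - 65)/1.8470 = -3.2485
df = 50, t-critical = ±2.009
Decision: reject H₀

Answer: t = -3.2485, reject H₀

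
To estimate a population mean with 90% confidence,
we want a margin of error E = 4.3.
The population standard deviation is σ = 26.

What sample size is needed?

z_0.05 = 1.645
n = (z×σ/E)² = (1.645×26/4.3)²
n = 98.9331
Round up: n = 99

Answer: n = 99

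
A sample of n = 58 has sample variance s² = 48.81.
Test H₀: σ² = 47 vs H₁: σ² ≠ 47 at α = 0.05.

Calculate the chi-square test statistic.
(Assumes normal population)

df = n - 1 = 57
χ² = (n-1)s²/σ₀² = 57×48.81/47 = 59.1951
Critical values: χ²_{0.975,57} = 38.027, χ²_{0.025,57} = 79.752
Rejection region: χ² < 38.027 or χ² > 79.752
Decision: fail to reject H₀

Answer: χ² = 59.1951, fail to reject H₀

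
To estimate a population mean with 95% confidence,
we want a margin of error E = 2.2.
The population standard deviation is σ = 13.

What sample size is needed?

z_0.025 = 1.960
n = (z×σ/E)² = (1.960×13/2.2)²
n = 134.1385
Round up: n = 135

Answer: n = 135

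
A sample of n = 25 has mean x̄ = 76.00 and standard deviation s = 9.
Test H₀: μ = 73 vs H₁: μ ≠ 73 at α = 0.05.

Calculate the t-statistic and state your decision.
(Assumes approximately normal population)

Answer: t = 1.6667, fail to reject H₀

Derivation:
df = n - 1 = 24
SE = s/√n = 9/√25 = 1.8000
t = (x̄ - μ₀)/SE = (76.00 - 73)/1.8000 = 1.6667
Critical value: t_{0.025,24} = ±2.064
p-value ≈ 0.1086
Decision: fail to reject H₀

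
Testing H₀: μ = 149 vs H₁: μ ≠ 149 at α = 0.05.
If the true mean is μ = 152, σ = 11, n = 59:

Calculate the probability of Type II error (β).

SE = σ/√n = 11/√59 = 1.4321
Critical values: μ₀ ± z_0.025×SE = 149 ± 1.960×1.4321
Acceptance region: (146.1931, 151.8069)
Under H₁ (μ = 152): z_high = (151.8069 - 152)/1.4321 = -0.1348, z_low = (146.1931 - 152)/1.4321 = -4.0548
β = P(not reject | H₁) = Φ(-0.1348) - Φ(-4.0548) ≈ 0.4464

Answer: β ≈ 0.4464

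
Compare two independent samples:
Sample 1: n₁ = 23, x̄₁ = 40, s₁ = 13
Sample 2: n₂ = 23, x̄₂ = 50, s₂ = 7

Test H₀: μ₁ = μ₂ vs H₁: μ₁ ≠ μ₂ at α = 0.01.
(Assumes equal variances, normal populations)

Pooled variance: s²_p = [22×13² + 22×7²]/(44) = 109.0000
s_p = 10.4403
SE = s_p×√(1/n₁ + 1/n₂) = 10.4403×√(1/23 + 1/23) = 3.0787
t = (x̄₁ - x̄₂)/SE = (40 - 50)/3.0787 = -3.2481
df = 44, t-critical = ±2.692
Decision: reject H₀

Answer: t = -3.2481, reject H₀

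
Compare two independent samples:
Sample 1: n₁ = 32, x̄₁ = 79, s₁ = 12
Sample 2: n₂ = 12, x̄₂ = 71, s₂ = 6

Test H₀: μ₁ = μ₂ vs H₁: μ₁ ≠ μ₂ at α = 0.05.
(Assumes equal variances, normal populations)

Answer: t = 2.1970, reject H₀

Derivation:
Pooled variance: s²_p = [31×12² + 11×6²]/(42) = 115.7143
s_p = 10.7571
SE = s_p×√(1/n₁ + 1/n₂) = 10.7571×√(1/32 + 1/12) = 3.6413
t = (x̄₁ - x̄₂)/SE = (79 - 71)/3.6413 = 2.1970
df = 42, t-critical = ±2.018
Decision: reject H₀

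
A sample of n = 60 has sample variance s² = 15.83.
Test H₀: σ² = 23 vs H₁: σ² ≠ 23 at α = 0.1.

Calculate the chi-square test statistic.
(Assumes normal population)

df = n - 1 = 59
χ² = (n-1)s²/σ₀² = 59×15.83/23 = 40.6074
Critical values: χ²_{0.95,59} = 42.339, χ²_{0.05,59} = 77.931
Rejection region: χ² < 42.339 or χ² > 77.931
Decision: reject H₀

Answer: χ² = 40.6074, reject H₀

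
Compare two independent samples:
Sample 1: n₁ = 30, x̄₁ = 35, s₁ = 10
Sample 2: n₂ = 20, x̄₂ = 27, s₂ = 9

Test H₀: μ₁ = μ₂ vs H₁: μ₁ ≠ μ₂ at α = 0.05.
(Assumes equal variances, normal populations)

Answer: t = 2.8817, reject H₀

Derivation:
Pooled variance: s²_p = [29×10² + 19×9²]/(48) = 92.4792
s_p = 9.6166
SE = s_p×√(1/n₁ + 1/n₂) = 9.6166×√(1/30 + 1/20) = 2.7761
t = (x̄₁ - x̄₂)/SE = (35 - 27)/2.7761 = 2.8817
df = 48, t-critical = ±2.011
Decision: reject H₀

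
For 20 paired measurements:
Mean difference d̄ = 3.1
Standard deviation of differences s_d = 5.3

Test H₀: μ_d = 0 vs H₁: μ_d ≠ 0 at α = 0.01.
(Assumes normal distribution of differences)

df = n - 1 = 19
SE = s_d/√n = 5.3/√20 = 1.1851
t = d̄/SE = 3.1/1.1851 = 2.6158
Critical value: t_{0.005,19} = ±2.861
p-value ≈ 0.0170
Decision: fail to reject H₀

Answer: t = 2.6158, fail to reject H₀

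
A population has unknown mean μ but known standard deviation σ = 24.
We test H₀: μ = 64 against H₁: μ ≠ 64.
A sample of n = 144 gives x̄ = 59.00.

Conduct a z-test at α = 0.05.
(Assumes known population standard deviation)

Standard error: SE = σ/√n = 24/√144 = 2.0000
z-statistic: z = (x̄ - μ₀)/SE = (59.00 - 64)/2.0000 = -2.5000
Critical value: ±1.960
p-value = 0.0124
Decision: reject H₀

Answer: z = -2.5000, reject H₀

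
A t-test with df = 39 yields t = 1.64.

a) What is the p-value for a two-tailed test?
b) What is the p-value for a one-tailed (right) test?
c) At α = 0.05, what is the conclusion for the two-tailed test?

Using t-distribution with df = 39:
a) Two-tailed: p = 2×P(T > 1.64) = 0.1090
b) One-tailed: p = P(T > 1.64) = 0.0545
c) 0.1090 ≥ 0.05, fail to reject H₀

Answer: a) 0.1090, b) 0.0545, c) fail to reject H₀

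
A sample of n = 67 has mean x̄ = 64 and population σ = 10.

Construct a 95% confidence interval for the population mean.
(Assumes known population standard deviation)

Answer: (61.6055, 66.3945)

Derivation:
Confidence level: 95%, α = 0.05
z_0.025 = 1.960
SE = σ/√n = 10/√67 = 1.2217
Margin of error = 1.960 × 1.2217 = 2.3945
CI: x̄ ± margin = 64 ± 2.3945
CI: (61.6055, 66.3945)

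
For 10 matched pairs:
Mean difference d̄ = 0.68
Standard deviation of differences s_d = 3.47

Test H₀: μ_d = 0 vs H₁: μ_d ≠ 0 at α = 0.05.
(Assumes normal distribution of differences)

df = n - 1 = 9
SE = s_d/√n = 3.47/√10 = 1.0973
t = d̄/SE = 0.68/1.0973 = 0.6197
Critical value: t_{0.025,9} = ±2.262
p-value ≈ 0.5508
Decision: fail to reject H₀

Answer: t = 0.6197, fail to reject H₀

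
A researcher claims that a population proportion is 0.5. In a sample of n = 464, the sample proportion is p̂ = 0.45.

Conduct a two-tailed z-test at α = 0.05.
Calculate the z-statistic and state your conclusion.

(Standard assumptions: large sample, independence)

Answer: z = -2.1541, reject H₀

Derivation:
H₀: p = 0.5, H₁: p ≠ 0.5
Standard error: SE = √(p₀(1-p₀)/n) = √(0.5×0.5/464) = 0.023212
z-statistic: z = (p̂ - p₀)/SE = (0.45 - 0.5)/0.023212 = -2.1541
Critical value: z_0.025 = ±1.960
p-value = 0.0312
Decision: reject H₀ at α = 0.05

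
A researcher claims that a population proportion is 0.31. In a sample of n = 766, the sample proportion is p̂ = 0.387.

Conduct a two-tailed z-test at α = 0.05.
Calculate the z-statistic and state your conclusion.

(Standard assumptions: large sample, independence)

Answer: z = 4.6077, reject H₀

Derivation:
H₀: p = 0.31, H₁: p ≠ 0.31
Standard error: SE = √(p₀(1-p₀)/n) = √(0.31×0.69/766) = 0.016711
z-statistic: z = (p̂ - p₀)/SE = (0.387 - 0.31)/0.016711 = 4.6077
Critical value: z_0.025 = ±1.960
p-value < 0.0001
Decision: reject H₀ at α = 0.05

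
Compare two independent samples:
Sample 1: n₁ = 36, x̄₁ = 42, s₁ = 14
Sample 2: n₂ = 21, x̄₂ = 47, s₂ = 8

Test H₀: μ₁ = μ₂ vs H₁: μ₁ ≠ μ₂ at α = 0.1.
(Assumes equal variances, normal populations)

Answer: t = -1.4968, fail to reject H₀

Derivation:
Pooled variance: s²_p = [35×14² + 20×8²]/(55) = 148.0000
s_p = 12.1655
SE = s_p×√(1/n₁ + 1/n₂) = 12.1655×√(1/36 + 1/21) = 3.3405
t = (x̄₁ - x̄₂)/SE = (42 - 47)/3.3405 = -1.4968
df = 55, t-critical = ±1.673
Decision: fail to reject H₀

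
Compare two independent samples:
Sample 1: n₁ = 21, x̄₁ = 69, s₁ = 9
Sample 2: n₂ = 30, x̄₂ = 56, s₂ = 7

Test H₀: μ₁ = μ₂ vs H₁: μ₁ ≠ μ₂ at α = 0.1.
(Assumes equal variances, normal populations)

Pooled variance: s²_p = [20×9² + 29×7²]/(49) = 62.0612
s_p = 7.8779
SE = s_p×√(1/n₁ + 1/n₂) = 7.8779×√(1/21 + 1/30) = 2.2414
t = (x̄₁ - x̄₂)/SE = (69 - 56)/2.2414 = 5.7999
df = 49, t-critical = ±1.677
Decision: reject H₀

Answer: t = 5.7999, reject H₀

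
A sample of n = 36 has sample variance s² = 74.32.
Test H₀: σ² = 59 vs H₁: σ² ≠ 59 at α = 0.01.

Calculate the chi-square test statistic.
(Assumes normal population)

Answer: χ² = 44.0881, fail to reject H₀

Derivation:
df = n - 1 = 35
χ² = (n-1)s²/σ₀² = 35×74.32/59 = 44.0881
Critical values: χ²_{0.995,35} = 17.192, χ²_{0.005,35} = 60.275
Rejection region: χ² < 17.192 or χ² > 60.275
Decision: fail to reject H₀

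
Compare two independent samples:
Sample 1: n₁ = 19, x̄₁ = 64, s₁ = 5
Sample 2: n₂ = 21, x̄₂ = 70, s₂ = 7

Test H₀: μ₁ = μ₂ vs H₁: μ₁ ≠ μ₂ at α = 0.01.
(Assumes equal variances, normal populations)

Pooled variance: s²_p = [18×5² + 20×7²]/(38) = 37.6316
s_p = 6.1345
SE = s_p×√(1/n₁ + 1/n₂) = 6.1345×√(1/19 + 1/21) = 1.9423
t = (x̄₁ - x̄₂)/SE = (64 - 70)/1.9423 = -3.0891
df = 38, t-critical = ±2.712
Decision: reject H₀

Answer: t = -3.0891, reject H₀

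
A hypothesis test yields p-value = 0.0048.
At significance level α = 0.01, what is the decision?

Compare p-value to α:
0.0048 < 0.01
Decision: reject H₀

Answer: reject H₀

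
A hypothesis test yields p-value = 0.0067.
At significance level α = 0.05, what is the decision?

Answer: reject H₀

Derivation:
Compare p-value to α:
0.0067 < 0.05
Decision: reject H₀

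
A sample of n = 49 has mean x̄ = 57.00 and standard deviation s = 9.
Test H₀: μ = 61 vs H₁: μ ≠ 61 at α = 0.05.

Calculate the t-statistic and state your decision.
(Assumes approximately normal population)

df = n - 1 = 48
SE = s/√n = 9/√49 = 1.2857
t = (x̄ - μ₀)/SE = (57.00 - 61)/1.2857 = -3.1111
Critical value: t_{0.025,48} = ±2.011
p-value ≈ 0.0031
Decision: reject H₀

Answer: t = -3.1111, reject H₀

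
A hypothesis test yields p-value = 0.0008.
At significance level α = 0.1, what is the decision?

Answer: reject H₀

Derivation:
Compare p-value to α:
0.0008 < 0.1
Decision: reject H₀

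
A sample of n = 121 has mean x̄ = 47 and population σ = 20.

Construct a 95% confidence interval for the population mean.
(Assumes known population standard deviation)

Confidence level: 95%, α = 0.05
z_0.025 = 1.960
SE = σ/√n = 20/√121 = 1.8182
Margin of error = 1.960 × 1.8182 = 3.5637
CI: x̄ ± margin = 47 ± 3.5637
CI: (43.4363, 50.5637)

Answer: (43.4363, 50.5637)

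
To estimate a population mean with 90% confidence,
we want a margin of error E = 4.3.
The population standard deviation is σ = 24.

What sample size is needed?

Answer: n = 85

Derivation:
z_0.05 = 1.645
n = (z×σ/E)² = (1.645×24/4.3)²
n = 84.2980
Round up: n = 85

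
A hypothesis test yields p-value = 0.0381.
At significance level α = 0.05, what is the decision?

Compare p-value to α:
0.0381 < 0.05
Decision: reject H₀

Answer: reject H₀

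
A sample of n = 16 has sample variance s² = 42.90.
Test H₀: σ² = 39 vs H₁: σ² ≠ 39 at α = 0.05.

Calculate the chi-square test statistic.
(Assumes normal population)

df = n - 1 = 15
χ² = (n-1)s²/σ₀² = 15×42.90/39 = 16.5000
Critical values: χ²_{0.975,15} = 6.262, χ²_{0.025,15} = 27.488
Rejection region: χ² < 6.262 or χ² > 27.488
Decision: fail to reject H₀

Answer: χ² = 16.5000, fail to reject H₀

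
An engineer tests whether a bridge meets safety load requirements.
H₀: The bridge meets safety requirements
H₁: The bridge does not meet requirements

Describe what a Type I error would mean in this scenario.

Answer: Unnecessarily closing a safe bridge for repairs

Derivation:
Type I error (α): Rejecting H₀ when H₀ is true
Type II error (β): Failing to reject H₀ when H₁ is true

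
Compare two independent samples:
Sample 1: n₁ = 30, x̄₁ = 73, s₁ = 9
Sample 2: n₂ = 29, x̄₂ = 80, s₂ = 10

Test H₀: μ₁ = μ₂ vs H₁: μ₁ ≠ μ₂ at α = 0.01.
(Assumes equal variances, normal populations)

Pooled variance: s²_p = [29×9² + 28×10²]/(57) = 90.3333
s_p = 9.5044
SE = s_p×√(1/n₁ + 1/n₂) = 9.5044×√(1/30 + 1/29) = 2.4751
t = (x̄₁ - x̄₂)/SE = (73 - 80)/2.4751 = -2.8282
df = 57, t-critical = ±2.665
Decision: reject H₀

Answer: t = -2.8282, reject H₀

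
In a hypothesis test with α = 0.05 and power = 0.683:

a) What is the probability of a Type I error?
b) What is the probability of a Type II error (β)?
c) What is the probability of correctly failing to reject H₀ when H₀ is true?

a) Type I error probability = α = 0.05
b) Power = P(reject H₀ | H₁ true) = 1 - β = 0.683, so Type II error probability = β = 1 - Power = 0.317
c) P(fail to reject H₀ | H₀ true) = 1 - α = 0.95

Answer: a) 0.05, b) 0.317, c) 0.95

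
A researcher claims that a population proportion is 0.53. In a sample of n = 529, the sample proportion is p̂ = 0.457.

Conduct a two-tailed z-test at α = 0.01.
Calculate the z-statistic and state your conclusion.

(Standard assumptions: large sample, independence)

Answer: z = -3.3641, reject H₀

Derivation:
H₀: p = 0.53, H₁: p ≠ 0.53
Standard error: SE = √(p₀(1-p₀)/n) = √(0.53×0.47/529) = 0.021700
z-statistic: z = (p̂ - p₀)/SE = (0.457 - 0.53)/0.021700 = -3.3641
Critical value: z_0.005 = ±2.576
p-value = 0.0008
Decision: reject H₀ at α = 0.01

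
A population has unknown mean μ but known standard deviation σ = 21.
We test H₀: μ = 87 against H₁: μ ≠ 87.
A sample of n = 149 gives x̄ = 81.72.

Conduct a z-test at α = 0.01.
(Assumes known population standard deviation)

Answer: z = -3.0691, reject H₀

Derivation:
Standard error: SE = σ/√n = 21/√149 = 1.7204
z-statistic: z = (x̄ - μ₀)/SE = (81.72 - 87)/1.7204 = -3.0691
Critical value: ±2.576
p-value = 0.0021
Decision: reject H₀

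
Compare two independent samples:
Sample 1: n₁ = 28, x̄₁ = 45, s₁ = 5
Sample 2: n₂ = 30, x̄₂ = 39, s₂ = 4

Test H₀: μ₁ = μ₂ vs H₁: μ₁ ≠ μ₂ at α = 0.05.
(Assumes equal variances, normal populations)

Pooled variance: s²_p = [27×5² + 29×4²]/(56) = 20.3393
s_p = 4.5099
SE = s_p×√(1/n₁ + 1/n₂) = 4.5099×√(1/28 + 1/30) = 1.1851
t = (x̄₁ - x̄₂)/SE = (45 - 39)/1.1851 = 5.0629
df = 56, t-critical = ±2.003
Decision: reject H₀

Answer: t = 5.0629, reject H₀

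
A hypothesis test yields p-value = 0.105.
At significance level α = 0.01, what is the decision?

Compare p-value to α:
0.105 ≥ 0.01
Decision: fail to reject H₀

Answer: fail to reject H₀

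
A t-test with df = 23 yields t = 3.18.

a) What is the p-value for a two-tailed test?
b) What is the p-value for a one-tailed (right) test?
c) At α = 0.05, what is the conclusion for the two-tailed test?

Using t-distribution with df = 23:
a) Two-tailed: p = 2×P(T > 3.18) = 0.0042
b) One-tailed: p = P(T > 3.18) = 0.0021
c) 0.0042 < 0.05, reject H₀

Answer: a) 0.0042, b) 0.0021, c) reject H₀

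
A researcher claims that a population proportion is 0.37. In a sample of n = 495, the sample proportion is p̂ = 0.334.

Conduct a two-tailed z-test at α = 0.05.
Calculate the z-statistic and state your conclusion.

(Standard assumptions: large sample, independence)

H₀: p = 0.37, H₁: p ≠ 0.37
Standard error: SE = √(p₀(1-p₀)/n) = √(0.37×0.63/495) = 0.021700
z-statistic: z = (p̂ - p₀)/SE = (0.334 - 0.37)/0.021700 = -1.6590
Critical value: z_0.025 = ±1.960
p-value = 0.0971
Decision: fail to reject H₀ at α = 0.05

Answer: z = -1.6590, fail to reject H₀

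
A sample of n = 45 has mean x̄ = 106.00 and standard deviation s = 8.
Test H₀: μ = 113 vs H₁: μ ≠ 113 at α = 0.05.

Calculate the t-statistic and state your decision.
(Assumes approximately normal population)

Answer: t = -5.8695, reject H₀

Derivation:
df = n - 1 = 44
SE = s/√n = 8/√45 = 1.1926
t = (x̄ - μ₀)/SE = (106.00 - 113)/1.1926 = -5.8695
Critical value: t_{0.025,44} = ±2.015
p-value < 0.0001
Decision: reject H₀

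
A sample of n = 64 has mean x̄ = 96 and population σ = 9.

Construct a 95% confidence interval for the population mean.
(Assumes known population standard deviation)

Confidence level: 95%, α = 0.05
z_0.025 = 1.960
SE = σ/√n = 9/√64 = 1.1250
Margin of error = 1.960 × 1.1250 = 2.2050
CI: x̄ ± margin = 96 ± 2.2050
CI: (93.7950, 98.2050)

Answer: (93.7950, 98.2050)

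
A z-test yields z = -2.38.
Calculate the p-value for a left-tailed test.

For z = -2.38:
p = P(Z < -2.38) = Φ(-2.38) = 0.0087

Answer: p-value ≈ 0.0087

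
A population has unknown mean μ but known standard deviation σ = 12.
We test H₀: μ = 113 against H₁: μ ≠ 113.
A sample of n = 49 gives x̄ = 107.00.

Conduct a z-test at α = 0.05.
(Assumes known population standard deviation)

Answer: z = -3.5000, reject H₀

Derivation:
Standard error: SE = σ/√n = 12/√49 = 1.7143
z-statistic: z = (x̄ - μ₀)/SE = (107.00 - 113)/1.7143 = -3.5000
Critical value: ±1.960
p-value = 0.0005
Decision: reject H₀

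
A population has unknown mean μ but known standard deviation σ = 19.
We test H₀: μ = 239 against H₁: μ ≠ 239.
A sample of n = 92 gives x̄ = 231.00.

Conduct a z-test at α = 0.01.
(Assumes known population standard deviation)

Answer: z = -4.0386, reject H₀

Derivation:
Standard error: SE = σ/√n = 19/√92 = 1.9809
z-statistic: z = (x̄ - μ₀)/SE = (231.00 - 239)/1.9809 = -4.0386
Critical value: ±2.576
p-value = 0.0001
Decision: reject H₀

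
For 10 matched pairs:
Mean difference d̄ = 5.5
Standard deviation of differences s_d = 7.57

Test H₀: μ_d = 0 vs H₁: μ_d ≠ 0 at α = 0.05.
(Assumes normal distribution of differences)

df = n - 1 = 9
SE = s_d/√n = 7.57/√10 = 2.3938
t = d̄/SE = 5.5/2.3938 = 2.2976
Critical value: t_{0.025,9} = ±2.262
p-value ≈ 0.0472
Decision: reject H₀

Answer: t = 2.2976, reject H₀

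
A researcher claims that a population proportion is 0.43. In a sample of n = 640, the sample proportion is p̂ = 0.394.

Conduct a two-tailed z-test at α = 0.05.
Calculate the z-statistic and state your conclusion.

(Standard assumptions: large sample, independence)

H₀: p = 0.43, H₁: p ≠ 0.43
Standard error: SE = √(p₀(1-p₀)/n) = √(0.43×0.57/640) = 0.019570
z-statistic: z = (p̂ - p₀)/SE = (0.394 - 0.43)/0.019570 = -1.8396
Critical value: z_0.025 = ±1.960
p-value = 0.0658
Decision: fail to reject H₀ at α = 0.05

Answer: z = -1.8396, fail to reject H₀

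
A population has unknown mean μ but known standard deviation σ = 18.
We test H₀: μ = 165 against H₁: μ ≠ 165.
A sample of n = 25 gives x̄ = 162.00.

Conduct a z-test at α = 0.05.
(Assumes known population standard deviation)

Standard error: SE = σ/√n = 18/√25 = 3.6000
z-statistic: z = (x̄ - μ₀)/SE = (162.00 - 165)/3.6000 = -0.8333
Critical value: ±1.960
p-value = 0.4047
Decision: fail to reject H₀

Answer: z = -0.8333, fail to reject H₀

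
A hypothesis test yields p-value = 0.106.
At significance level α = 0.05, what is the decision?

Answer: fail to reject H₀

Derivation:
Compare p-value to α:
0.106 ≥ 0.05
Decision: fail to reject H₀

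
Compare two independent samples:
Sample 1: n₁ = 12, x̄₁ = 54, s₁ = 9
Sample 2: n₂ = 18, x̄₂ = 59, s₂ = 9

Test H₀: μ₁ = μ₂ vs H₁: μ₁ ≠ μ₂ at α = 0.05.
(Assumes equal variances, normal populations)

Answer: t = -1.4907, fail to reject H₀

Derivation:
Pooled variance: s²_p = [11×9² + 17×9²]/(28) = 81.0000
s_p = 9.0000
SE = s_p×√(1/n₁ + 1/n₂) = 9.0000×√(1/12 + 1/18) = 3.3541
t = (x̄₁ - x̄₂)/SE = (54 - 59)/3.3541 = -1.4907
df = 28, t-critical = ±2.048
Decision: fail to reject H₀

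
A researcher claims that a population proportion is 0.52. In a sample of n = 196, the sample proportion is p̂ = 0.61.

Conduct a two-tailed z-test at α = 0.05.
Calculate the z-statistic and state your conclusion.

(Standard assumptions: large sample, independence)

Answer: z = 2.5220, reject H₀

Derivation:
H₀: p = 0.52, H₁: p ≠ 0.52
Standard error: SE = √(p₀(1-p₀)/n) = √(0.52×0.48/196) = 0.035686
z-statistic: z = (p̂ - p₀)/SE = (0.61 - 0.52)/0.035686 = 2.5220
Critical value: z_0.025 = ±1.960
p-value = 0.0117
Decision: reject H₀ at α = 0.05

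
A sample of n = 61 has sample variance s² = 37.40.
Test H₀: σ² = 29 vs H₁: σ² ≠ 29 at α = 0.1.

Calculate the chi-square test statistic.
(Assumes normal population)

df = n - 1 = 60
χ² = (n-1)s²/σ₀² = 60×37.40/29 = 77.3793
Critical values: χ²_{0.95,60} = 43.188, χ²_{0.05,60} = 79.082
Rejection region: χ² < 43.188 or χ² > 79.082
Decision: fail to reject H₀

Answer: χ² = 77.3793, fail to reject H₀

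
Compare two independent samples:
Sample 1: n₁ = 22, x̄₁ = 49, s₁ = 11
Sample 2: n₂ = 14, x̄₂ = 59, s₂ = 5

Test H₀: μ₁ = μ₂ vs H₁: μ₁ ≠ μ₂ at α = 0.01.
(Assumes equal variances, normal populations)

Pooled variance: s²_p = [21×11² + 13×5²]/(34) = 84.2941
s_p = 9.1812
SE = s_p×√(1/n₁ + 1/n₂) = 9.1812×√(1/22 + 1/14) = 3.1389
t = (x̄₁ - x̄₂)/SE = (49 - 59)/3.1389 = -3.1858
df = 34, t-critical = ±2.728
Decision: reject H₀

Answer: t = -3.1858, reject H₀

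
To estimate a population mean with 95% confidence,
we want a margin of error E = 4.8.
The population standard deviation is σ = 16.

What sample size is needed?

Answer: n = 43

Derivation:
z_0.025 = 1.960
n = (z×σ/E)² = (1.960×16/4.8)²
n = 42.6844
Round up: n = 43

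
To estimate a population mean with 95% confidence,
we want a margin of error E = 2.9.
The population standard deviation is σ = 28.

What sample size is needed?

z_0.025 = 1.960
n = (z×σ/E)² = (1.960×28/2.9)²
n = 358.1230
Round up: n = 359

Answer: n = 359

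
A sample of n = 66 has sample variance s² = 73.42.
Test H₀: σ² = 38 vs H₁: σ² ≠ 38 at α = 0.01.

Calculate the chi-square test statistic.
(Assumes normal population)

Answer: χ² = 125.5868, reject H₀

Derivation:
df = n - 1 = 65
χ² = (n-1)s²/σ₀² = 65×73.42/38 = 125.5868
Critical values: χ²_{0.995,65} = 39.383, χ²_{0.005,65} = 98.105
Rejection region: χ² < 39.383 or χ² > 98.105
Decision: reject H₀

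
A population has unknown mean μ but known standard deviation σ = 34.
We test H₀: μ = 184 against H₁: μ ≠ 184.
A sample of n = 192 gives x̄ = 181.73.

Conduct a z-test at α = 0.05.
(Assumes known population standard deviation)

Standard error: SE = σ/√n = 34/√192 = 2.4537
z-statistic: z = (x̄ - μ₀)/SE = (181.73 - 184)/2.4537 = -0.9251
Critical value: ±1.960
p-value = 0.3549
Decision: fail to reject H₀

Answer: z = -0.9251, fail to reject H₀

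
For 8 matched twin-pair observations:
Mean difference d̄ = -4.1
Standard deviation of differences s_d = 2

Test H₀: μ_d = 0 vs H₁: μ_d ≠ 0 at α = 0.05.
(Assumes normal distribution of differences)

Answer: t = -5.7983, reject H₀

Derivation:
df = n - 1 = 7
SE = s_d/√n = 2/√8 = 0.7071
t = d̄/SE = -4.1/0.7071 = -5.7983
Critical value: t_{0.025,7} = ±2.365
p-value ≈ 0.0007
Decision: reject H₀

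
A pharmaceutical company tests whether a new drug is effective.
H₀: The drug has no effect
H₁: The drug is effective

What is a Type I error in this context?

Type I error (α): Rejecting H₀ when H₀ is true
Type II error (β): Failing to reject H₀ when H₁ is true

Answer: Concluding the drug is effective when it actually has no effect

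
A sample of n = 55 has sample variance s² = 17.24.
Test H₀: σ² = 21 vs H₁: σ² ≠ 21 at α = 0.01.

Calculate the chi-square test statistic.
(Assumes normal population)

Answer: χ² = 44.3314, fail to reject H₀

Derivation:
df = n - 1 = 54
χ² = (n-1)s²/σ₀² = 54×17.24/21 = 44.3314
Critical values: χ²_{0.995,54} = 30.981, χ²_{0.005,54} = 84.502
Rejection region: χ² < 30.981 or χ² > 84.502
Decision: fail to reject H₀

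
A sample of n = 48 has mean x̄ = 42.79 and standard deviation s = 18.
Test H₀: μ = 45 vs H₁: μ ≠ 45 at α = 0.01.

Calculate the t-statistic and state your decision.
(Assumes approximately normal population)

df = n - 1 = 47
SE = s/√n = 18/√48 = 2.5981
t = (x̄ - μ₀)/SE = (42.79 - 45)/2.5981 = -0.8506
Critical value: t_{0.005,47} = ±2.685
p-value ≈ 0.3993
Decision: fail to reject H₀

Answer: t = -0.8506, fail to reject H₀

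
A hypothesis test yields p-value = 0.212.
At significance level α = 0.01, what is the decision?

Compare p-value to α:
0.212 ≥ 0.01
Decision: fail to reject H₀

Answer: fail to reject H₀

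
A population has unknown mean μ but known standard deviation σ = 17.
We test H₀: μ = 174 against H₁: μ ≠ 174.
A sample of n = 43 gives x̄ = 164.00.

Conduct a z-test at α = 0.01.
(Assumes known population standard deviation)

Answer: z = -3.8573, reject H₀

Derivation:
Standard error: SE = σ/√n = 17/√43 = 2.5925
z-statistic: z = (x̄ - μ₀)/SE = (164.00 - 174)/2.5925 = -3.8573
Critical value: ±2.576
p-value = 0.0001
Decision: reject H₀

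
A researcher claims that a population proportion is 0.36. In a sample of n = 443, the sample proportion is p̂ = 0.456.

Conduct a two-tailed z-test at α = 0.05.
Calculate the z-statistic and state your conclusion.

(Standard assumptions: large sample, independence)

H₀: p = 0.36, H₁: p ≠ 0.36
Standard error: SE = √(p₀(1-p₀)/n) = √(0.36×0.64/443) = 0.022805
z-statistic: z = (p̂ - p₀)/SE = (0.456 - 0.36)/0.022805 = 4.2096
Critical value: z_0.025 = ±1.960
p-value < 0.0001
Decision: reject H₀ at α = 0.05

Answer: z = 4.2096, reject H₀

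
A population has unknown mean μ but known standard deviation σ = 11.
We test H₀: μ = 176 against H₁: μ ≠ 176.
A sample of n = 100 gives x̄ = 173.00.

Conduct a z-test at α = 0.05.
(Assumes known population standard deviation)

Standard error: SE = σ/√n = 11/√100 = 1.1000
z-statistic: z = (x̄ - μ₀)/SE = (173.00 - 176)/1.1000 = -2.7273
Critical value: ±1.960
p-value = 0.0064
Decision: reject H₀

Answer: z = -2.7273, reject H₀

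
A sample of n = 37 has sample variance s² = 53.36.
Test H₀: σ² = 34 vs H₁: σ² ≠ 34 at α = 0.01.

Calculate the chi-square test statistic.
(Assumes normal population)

df = n - 1 = 36
χ² = (n-1)s²/σ₀² = 36×53.36/34 = 56.4988
Critical values: χ²_{0.995,36} = 17.887, χ²_{0.005,36} = 61.581
Rejection region: χ² < 17.887 or χ² > 61.581
Decision: fail to reject H₀

Answer: χ² = 56.4988, fail to reject H₀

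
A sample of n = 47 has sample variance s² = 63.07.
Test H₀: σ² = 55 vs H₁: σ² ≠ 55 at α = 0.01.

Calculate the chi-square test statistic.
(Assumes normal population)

Answer: χ² = 52.7495, fail to reject H₀

Derivation:
df = n - 1 = 46
χ² = (n-1)s²/σ₀² = 46×63.07/55 = 52.7495
Critical values: χ²_{0.995,46} = 25.041, χ²_{0.005,46} = 74.437
Rejection region: χ² < 25.041 or χ² > 74.437
Decision: fail to reject H₀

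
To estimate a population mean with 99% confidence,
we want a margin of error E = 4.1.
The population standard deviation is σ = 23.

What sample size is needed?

Answer: n = 209

Derivation:
z_0.005 = 2.576
n = (z×σ/E)² = (2.576×23/4.1)²
n = 208.8236
Round up: n = 209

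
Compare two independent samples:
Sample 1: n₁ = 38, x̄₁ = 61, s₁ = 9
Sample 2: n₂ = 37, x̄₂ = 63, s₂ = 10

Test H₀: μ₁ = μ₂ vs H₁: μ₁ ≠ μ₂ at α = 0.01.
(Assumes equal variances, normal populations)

Pooled variance: s²_p = [37×9² + 36×10²]/(73) = 90.3699
s_p = 9.5063
SE = s_p×√(1/n₁ + 1/n₂) = 9.5063×√(1/38 + 1/37) = 2.1956
t = (x̄₁ - x̄₂)/SE = (61 - 63)/2.1956 = -0.9109
df = 73, t-critical = ±2.645
Decision: fail to reject H₀

Answer: t = -0.9109, fail to reject H₀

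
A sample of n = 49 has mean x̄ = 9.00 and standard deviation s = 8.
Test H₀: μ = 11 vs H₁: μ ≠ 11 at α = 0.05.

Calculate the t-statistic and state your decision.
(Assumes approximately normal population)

Answer: t = -1.7499, fail to reject H₀

Derivation:
df = n - 1 = 48
SE = s/√n = 8/√49 = 1.1429
t = (x̄ - μ₀)/SE = (9.00 - 11)/1.1429 = -1.7499
Critical value: t_{0.025,48} = ±2.011
p-value ≈ 0.0865
Decision: fail to reject H₀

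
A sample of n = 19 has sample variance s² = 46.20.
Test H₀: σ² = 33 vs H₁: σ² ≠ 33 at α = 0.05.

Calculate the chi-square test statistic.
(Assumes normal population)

Answer: χ² = 25.2000, fail to reject H₀

Derivation:
df = n - 1 = 18
χ² = (n-1)s²/σ₀² = 18×46.20/33 = 25.2000
Critical values: χ²_{0.975,18} = 8.231, χ²_{0.025,18} = 31.526
Rejection region: χ² < 8.231 or χ² > 31.526
Decision: fail to reject H₀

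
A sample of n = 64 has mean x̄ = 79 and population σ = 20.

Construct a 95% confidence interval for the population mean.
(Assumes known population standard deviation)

Answer: (74.1000, 83.9000)

Derivation:
Confidence level: 95%, α = 0.05
z_0.025 = 1.960
SE = σ/√n = 20/√64 = 2.5000
Margin of error = 1.960 × 2.5000 = 4.9000
CI: x̄ ± margin = 79 ± 4.9000
CI: (74.1000, 83.9000)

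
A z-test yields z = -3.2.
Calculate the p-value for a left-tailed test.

For z = -3.2:
p = P(Z < -3.2) = Φ(-3.2) = 0.0007

Answer: p-value ≈ 0.0007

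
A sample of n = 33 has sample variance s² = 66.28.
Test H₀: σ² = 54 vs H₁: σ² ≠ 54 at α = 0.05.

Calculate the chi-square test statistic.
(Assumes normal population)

Answer: χ² = 39.2770, fail to reject H₀

Derivation:
df = n - 1 = 32
χ² = (n-1)s²/σ₀² = 32×66.28/54 = 39.2770
Critical values: χ²_{0.975,32} = 18.291, χ²_{0.025,32} = 49.480
Rejection region: χ² < 18.291 or χ² > 49.480
Decision: fail to reject H₀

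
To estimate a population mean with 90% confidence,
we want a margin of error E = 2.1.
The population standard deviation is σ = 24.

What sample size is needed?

z_0.05 = 1.645
n = (z×σ/E)² = (1.645×24/2.1)²
n = 353.4400
Round up: n = 354

Answer: n = 354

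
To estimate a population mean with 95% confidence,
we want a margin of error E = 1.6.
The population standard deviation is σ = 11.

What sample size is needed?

Answer: n = 182

Derivation:
z_0.025 = 1.960
n = (z×σ/E)² = (1.960×11/1.6)²
n = 181.5756
Round up: n = 182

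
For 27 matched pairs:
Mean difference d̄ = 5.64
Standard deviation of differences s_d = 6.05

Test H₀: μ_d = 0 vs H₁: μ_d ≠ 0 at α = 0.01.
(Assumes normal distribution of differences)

Answer: t = 4.8441, reject H₀

Derivation:
df = n - 1 = 26
SE = s_d/√n = 6.05/√27 = 1.1643
t = d̄/SE = 5.64/1.1643 = 4.8441
Critical value: t_{0.005,26} = ±2.779
p-value ≈ 0.0001
Decision: reject H₀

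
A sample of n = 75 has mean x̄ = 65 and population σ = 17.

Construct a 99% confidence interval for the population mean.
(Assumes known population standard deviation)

Confidence level: 99%, α = 0.01
z_0.005 = 2.576
SE = σ/√n = 17/√75 = 1.9630
Margin of error = 2.576 × 1.9630 = 5.0567
CI: x̄ ± margin = 65 ± 5.0567
CI: (59.9433, 70.0567)

Answer: (59.9433, 70.0567)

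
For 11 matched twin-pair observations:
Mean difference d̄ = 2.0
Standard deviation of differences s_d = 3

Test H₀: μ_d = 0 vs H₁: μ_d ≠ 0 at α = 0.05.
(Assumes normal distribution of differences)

df = n - 1 = 10
SE = s_d/√n = 3/√11 = 0.9045
t = d̄/SE = 2.0/0.9045 = 2.2112
Critical value: t_{0.025,10} = ±2.228
p-value ≈ 0.0515
Decision: fail to reject H₀

Answer: t = 2.2112, fail to reject H₀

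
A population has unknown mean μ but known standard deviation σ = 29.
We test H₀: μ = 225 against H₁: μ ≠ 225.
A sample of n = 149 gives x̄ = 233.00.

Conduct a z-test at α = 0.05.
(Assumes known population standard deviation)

Answer: z = 3.3673, reject H₀

Derivation:
Standard error: SE = σ/√n = 29/√149 = 2.3758
z-statistic: z = (x̄ - μ₀)/SE = (233.00 - 225)/2.3758 = 3.3673
Critical value: ±1.960
p-value = 0.0008
Decision: reject H₀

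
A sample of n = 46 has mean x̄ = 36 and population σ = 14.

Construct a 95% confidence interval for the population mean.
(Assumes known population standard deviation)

Confidence level: 95%, α = 0.05
z_0.025 = 1.960
SE = σ/√n = 14/√46 = 2.0642
Margin of error = 1.960 × 2.0642 = 4.0458
CI: x̄ ± margin = 36 ± 4.0458
CI: (31.9542, 40.0458)

Answer: (31.9542, 40.0458)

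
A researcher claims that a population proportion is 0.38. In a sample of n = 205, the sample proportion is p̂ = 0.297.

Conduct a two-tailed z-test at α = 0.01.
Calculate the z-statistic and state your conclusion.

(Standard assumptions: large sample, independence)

H₀: p = 0.38, H₁: p ≠ 0.38
Standard error: SE = √(p₀(1-p₀)/n) = √(0.38×0.62/205) = 0.033901
z-statistic: z = (p̂ - p₀)/SE = (0.297 - 0.38)/0.033901 = -2.4483
Critical value: z_0.005 = ±2.576
p-value = 0.0144
Decision: fail to reject H₀ at α = 0.01

Answer: z = -2.4483, fail to reject H₀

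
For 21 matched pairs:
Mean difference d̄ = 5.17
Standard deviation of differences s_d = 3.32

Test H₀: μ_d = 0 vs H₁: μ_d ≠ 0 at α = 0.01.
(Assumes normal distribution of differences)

df = n - 1 = 20
SE = s_d/√n = 3.32/√21 = 0.7245
t = d̄/SE = 5.17/0.7245 = 7.1360
Critical value: t_{0.005,20} = ±2.845
p-value < 0.0001
Decision: reject H₀

Answer: t = 7.1360, reject H₀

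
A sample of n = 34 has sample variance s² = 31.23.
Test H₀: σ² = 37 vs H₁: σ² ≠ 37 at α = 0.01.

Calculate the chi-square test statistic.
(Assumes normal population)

Answer: χ² = 27.8538, fail to reject H₀

Derivation:
df = n - 1 = 33
χ² = (n-1)s²/σ₀² = 33×31.23/37 = 27.8538
Critical values: χ²_{0.995,33} = 15.815, χ²_{0.005,33} = 57.648
Rejection region: χ² < 15.815 or χ² > 57.648
Decision: fail to reject H₀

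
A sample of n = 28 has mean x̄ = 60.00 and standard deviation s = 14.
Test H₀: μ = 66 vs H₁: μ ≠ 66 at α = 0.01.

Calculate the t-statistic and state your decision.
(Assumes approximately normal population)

df = n - 1 = 27
SE = s/√n = 14/√28 = 2.6458
t = (x̄ - μ₀)/SE = (60.00 - 66)/2.6458 = -2.2677
Critical value: t_{0.005,27} = ±2.771
p-value ≈ 0.0316
Decision: fail to reject H₀

Answer: t = -2.2677, fail to reject H₀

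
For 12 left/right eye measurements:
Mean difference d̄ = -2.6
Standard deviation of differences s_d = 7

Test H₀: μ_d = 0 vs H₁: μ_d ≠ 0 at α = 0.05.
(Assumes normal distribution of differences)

Answer: t = -1.2867, fail to reject H₀

Derivation:
df = n - 1 = 11
SE = s_d/√n = 7/√12 = 2.0207
t = d̄/SE = -2.6/2.0207 = -1.2867
Critical value: t_{0.025,11} = ±2.201
p-value ≈ 0.2246
Decision: fail to reject H₀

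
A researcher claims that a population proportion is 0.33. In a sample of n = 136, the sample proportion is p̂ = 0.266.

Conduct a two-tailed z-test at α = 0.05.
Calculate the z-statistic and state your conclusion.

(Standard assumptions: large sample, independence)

H₀: p = 0.33, H₁: p ≠ 0.33
Standard error: SE = √(p₀(1-p₀)/n) = √(0.33×0.67/136) = 0.040320
z-statistic: z = (p̂ - p₀)/SE = (0.266 - 0.33)/0.040320 = -1.5873
Critical value: z_0.025 = ±1.960
p-value = 0.1124
Decision: fail to reject H₀ at α = 0.05

Answer: z = -1.5873, fail to reject H₀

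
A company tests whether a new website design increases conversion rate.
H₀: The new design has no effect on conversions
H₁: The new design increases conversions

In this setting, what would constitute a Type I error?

Type I error (α): Rejecting H₀ when H₀ is true
Type II error (β): Failing to reject H₀ when H₁ is true

Answer: Switching to a new design that doesn't actually help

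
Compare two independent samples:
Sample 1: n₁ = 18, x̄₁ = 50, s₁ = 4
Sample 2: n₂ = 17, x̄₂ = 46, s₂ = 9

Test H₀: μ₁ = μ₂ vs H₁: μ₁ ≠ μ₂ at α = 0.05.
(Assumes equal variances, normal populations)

Answer: t = 1.7159, fail to reject H₀

Derivation:
Pooled variance: s²_p = [17×4² + 16×9²]/(33) = 47.5152
s_p = 6.8931
SE = s_p×√(1/n₁ + 1/n₂) = 6.8931×√(1/18 + 1/17) = 2.3312
t = (x̄₁ - x̄₂)/SE = (50 - 46)/2.3312 = 1.7159
df = 33, t-critical = ±2.035
Decision: fail to reject H₀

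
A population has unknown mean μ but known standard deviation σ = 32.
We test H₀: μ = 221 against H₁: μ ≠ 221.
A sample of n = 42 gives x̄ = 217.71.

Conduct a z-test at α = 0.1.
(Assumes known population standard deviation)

Answer: z = -0.6663, fail to reject H₀

Derivation:
Standard error: SE = σ/√n = 32/√42 = 4.9377
z-statistic: z = (x̄ - μ₀)/SE = (217.71 - 221)/4.9377 = -0.6663
Critical value: ±1.645
p-value = 0.5052
Decision: fail to reject H₀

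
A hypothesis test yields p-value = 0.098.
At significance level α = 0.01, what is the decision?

Compare p-value to α:
0.098 ≥ 0.01
Decision: fail to reject H₀

Answer: fail to reject H₀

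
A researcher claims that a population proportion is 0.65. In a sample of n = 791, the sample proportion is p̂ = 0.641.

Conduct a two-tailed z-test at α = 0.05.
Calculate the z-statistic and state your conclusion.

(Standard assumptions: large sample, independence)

Answer: z = -0.5307, fail to reject H₀

Derivation:
H₀: p = 0.65, H₁: p ≠ 0.65
Standard error: SE = √(p₀(1-p₀)/n) = √(0.65×0.35/791) = 0.016959
z-statistic: z = (p̂ - p₀)/SE = (0.641 - 0.65)/0.016959 = -0.5307
Critical value: z_0.025 = ±1.960
p-value = 0.5956
Decision: fail to reject H₀ at α = 0.05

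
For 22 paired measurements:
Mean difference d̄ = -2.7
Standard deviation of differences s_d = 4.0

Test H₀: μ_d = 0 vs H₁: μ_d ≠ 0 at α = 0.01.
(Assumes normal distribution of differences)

df = n - 1 = 21
SE = s_d/√n = 4.0/√22 = 0.8528
t = d̄/SE = -2.7/0.8528 = -3.1660
Critical value: t_{0.005,21} = ±2.831
p-value ≈ 0.0047
Decision: reject H₀

Answer: t = -3.1660, reject H₀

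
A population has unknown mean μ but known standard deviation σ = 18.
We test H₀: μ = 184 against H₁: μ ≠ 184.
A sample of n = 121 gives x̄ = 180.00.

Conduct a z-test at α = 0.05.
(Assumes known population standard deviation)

Standard error: SE = σ/√n = 18/√121 = 1.6364
z-statistic: z = (x̄ - μ₀)/SE = (180.00 - 184)/1.6364 = -2.4444
Critical value: ±1.960
p-value = 0.0145
Decision: reject H₀

Answer: z = -2.4444, reject H₀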